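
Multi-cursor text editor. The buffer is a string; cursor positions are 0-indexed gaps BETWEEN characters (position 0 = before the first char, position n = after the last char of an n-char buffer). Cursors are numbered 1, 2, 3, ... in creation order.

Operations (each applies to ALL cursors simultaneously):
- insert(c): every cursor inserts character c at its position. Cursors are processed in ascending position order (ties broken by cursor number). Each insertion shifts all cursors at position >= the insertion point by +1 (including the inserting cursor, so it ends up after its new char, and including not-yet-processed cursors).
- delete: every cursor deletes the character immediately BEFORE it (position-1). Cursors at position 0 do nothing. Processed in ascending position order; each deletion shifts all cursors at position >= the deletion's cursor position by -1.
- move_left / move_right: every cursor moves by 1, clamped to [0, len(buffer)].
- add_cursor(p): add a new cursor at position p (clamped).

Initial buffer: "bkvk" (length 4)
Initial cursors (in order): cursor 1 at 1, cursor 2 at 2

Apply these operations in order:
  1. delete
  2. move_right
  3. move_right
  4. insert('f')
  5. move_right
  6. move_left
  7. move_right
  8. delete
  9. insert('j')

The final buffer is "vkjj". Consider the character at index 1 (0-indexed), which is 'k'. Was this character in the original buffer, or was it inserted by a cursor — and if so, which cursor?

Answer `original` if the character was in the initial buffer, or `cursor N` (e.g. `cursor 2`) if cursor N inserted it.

After op 1 (delete): buffer="vk" (len 2), cursors c1@0 c2@0, authorship ..
After op 2 (move_right): buffer="vk" (len 2), cursors c1@1 c2@1, authorship ..
After op 3 (move_right): buffer="vk" (len 2), cursors c1@2 c2@2, authorship ..
After op 4 (insert('f')): buffer="vkff" (len 4), cursors c1@4 c2@4, authorship ..12
After op 5 (move_right): buffer="vkff" (len 4), cursors c1@4 c2@4, authorship ..12
After op 6 (move_left): buffer="vkff" (len 4), cursors c1@3 c2@3, authorship ..12
After op 7 (move_right): buffer="vkff" (len 4), cursors c1@4 c2@4, authorship ..12
After op 8 (delete): buffer="vk" (len 2), cursors c1@2 c2@2, authorship ..
After op 9 (insert('j')): buffer="vkjj" (len 4), cursors c1@4 c2@4, authorship ..12
Authorship (.=original, N=cursor N): . . 1 2
Index 1: author = original

Answer: original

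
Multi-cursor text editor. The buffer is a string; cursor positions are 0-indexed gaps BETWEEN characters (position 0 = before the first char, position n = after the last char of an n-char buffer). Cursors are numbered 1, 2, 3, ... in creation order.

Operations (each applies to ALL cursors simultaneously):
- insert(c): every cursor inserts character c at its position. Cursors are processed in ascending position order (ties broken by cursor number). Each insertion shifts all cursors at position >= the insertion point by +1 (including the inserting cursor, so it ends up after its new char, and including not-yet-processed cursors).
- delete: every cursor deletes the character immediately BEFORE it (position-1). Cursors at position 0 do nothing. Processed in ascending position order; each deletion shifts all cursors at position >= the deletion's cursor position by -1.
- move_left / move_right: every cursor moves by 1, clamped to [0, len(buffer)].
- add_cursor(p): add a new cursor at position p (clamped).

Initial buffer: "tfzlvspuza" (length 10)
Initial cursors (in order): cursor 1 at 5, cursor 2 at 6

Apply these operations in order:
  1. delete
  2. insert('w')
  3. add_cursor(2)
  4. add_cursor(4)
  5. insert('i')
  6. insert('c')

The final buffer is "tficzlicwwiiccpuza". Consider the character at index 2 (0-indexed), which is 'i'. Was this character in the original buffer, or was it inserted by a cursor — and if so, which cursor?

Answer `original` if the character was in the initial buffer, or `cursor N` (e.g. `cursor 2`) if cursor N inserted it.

Answer: cursor 3

Derivation:
After op 1 (delete): buffer="tfzlpuza" (len 8), cursors c1@4 c2@4, authorship ........
After op 2 (insert('w')): buffer="tfzlwwpuza" (len 10), cursors c1@6 c2@6, authorship ....12....
After op 3 (add_cursor(2)): buffer="tfzlwwpuza" (len 10), cursors c3@2 c1@6 c2@6, authorship ....12....
After op 4 (add_cursor(4)): buffer="tfzlwwpuza" (len 10), cursors c3@2 c4@4 c1@6 c2@6, authorship ....12....
After op 5 (insert('i')): buffer="tfizliwwiipuza" (len 14), cursors c3@3 c4@6 c1@10 c2@10, authorship ..3..41212....
After op 6 (insert('c')): buffer="tficzlicwwiiccpuza" (len 18), cursors c3@4 c4@8 c1@14 c2@14, authorship ..33..44121212....
Authorship (.=original, N=cursor N): . . 3 3 . . 4 4 1 2 1 2 1 2 . . . .
Index 2: author = 3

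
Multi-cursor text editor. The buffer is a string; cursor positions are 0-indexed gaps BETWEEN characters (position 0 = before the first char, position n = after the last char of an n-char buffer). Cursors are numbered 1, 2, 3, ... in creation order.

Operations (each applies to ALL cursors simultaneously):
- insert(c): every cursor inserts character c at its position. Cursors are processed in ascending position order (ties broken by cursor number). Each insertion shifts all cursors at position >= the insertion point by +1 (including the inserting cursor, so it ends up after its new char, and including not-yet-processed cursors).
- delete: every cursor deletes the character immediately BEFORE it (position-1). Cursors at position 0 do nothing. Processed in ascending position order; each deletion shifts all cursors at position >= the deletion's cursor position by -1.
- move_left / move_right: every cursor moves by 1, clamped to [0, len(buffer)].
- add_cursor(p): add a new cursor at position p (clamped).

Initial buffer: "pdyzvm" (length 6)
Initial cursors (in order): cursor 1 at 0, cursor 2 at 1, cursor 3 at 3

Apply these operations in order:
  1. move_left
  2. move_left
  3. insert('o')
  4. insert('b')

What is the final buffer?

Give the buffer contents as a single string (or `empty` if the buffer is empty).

After op 1 (move_left): buffer="pdyzvm" (len 6), cursors c1@0 c2@0 c3@2, authorship ......
After op 2 (move_left): buffer="pdyzvm" (len 6), cursors c1@0 c2@0 c3@1, authorship ......
After op 3 (insert('o')): buffer="oopodyzvm" (len 9), cursors c1@2 c2@2 c3@4, authorship 12.3.....
After op 4 (insert('b')): buffer="oobbpobdyzvm" (len 12), cursors c1@4 c2@4 c3@7, authorship 1212.33.....

Answer: oobbpobdyzvm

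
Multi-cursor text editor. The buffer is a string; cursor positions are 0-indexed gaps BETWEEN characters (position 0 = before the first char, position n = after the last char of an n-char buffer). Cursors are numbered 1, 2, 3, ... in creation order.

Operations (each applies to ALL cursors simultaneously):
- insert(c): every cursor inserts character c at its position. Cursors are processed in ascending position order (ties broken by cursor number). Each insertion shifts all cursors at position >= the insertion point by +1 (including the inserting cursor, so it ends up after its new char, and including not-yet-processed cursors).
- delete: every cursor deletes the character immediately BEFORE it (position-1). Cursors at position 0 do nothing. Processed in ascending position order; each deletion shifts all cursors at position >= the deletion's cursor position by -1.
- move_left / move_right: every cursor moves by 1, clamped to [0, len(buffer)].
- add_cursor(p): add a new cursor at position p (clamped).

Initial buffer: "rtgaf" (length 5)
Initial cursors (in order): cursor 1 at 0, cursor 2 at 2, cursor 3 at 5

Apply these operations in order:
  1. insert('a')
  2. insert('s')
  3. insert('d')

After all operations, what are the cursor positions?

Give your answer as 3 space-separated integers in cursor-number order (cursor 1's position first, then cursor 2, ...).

Answer: 3 8 14

Derivation:
After op 1 (insert('a')): buffer="artagafa" (len 8), cursors c1@1 c2@4 c3@8, authorship 1..2...3
After op 2 (insert('s')): buffer="asrtasgafas" (len 11), cursors c1@2 c2@6 c3@11, authorship 11..22...33
After op 3 (insert('d')): buffer="asdrtasdgafasd" (len 14), cursors c1@3 c2@8 c3@14, authorship 111..222...333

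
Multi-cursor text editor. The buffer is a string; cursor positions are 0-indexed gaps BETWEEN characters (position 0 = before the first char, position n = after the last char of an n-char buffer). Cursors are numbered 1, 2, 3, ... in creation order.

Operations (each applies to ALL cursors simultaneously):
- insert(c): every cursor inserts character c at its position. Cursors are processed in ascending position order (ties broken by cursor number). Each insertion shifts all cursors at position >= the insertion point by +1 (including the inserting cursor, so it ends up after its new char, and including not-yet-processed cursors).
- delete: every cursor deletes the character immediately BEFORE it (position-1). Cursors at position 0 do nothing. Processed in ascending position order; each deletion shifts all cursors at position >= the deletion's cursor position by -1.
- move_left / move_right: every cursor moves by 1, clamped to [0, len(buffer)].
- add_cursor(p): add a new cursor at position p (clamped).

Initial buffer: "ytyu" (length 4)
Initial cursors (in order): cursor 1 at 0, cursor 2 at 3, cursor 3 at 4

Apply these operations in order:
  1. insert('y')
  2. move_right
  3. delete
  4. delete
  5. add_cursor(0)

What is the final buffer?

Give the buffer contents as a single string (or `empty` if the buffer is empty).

Answer: t

Derivation:
After op 1 (insert('y')): buffer="yytyyuy" (len 7), cursors c1@1 c2@5 c3@7, authorship 1...2.3
After op 2 (move_right): buffer="yytyyuy" (len 7), cursors c1@2 c2@6 c3@7, authorship 1...2.3
After op 3 (delete): buffer="ytyy" (len 4), cursors c1@1 c2@4 c3@4, authorship 1..2
After op 4 (delete): buffer="t" (len 1), cursors c1@0 c2@1 c3@1, authorship .
After op 5 (add_cursor(0)): buffer="t" (len 1), cursors c1@0 c4@0 c2@1 c3@1, authorship .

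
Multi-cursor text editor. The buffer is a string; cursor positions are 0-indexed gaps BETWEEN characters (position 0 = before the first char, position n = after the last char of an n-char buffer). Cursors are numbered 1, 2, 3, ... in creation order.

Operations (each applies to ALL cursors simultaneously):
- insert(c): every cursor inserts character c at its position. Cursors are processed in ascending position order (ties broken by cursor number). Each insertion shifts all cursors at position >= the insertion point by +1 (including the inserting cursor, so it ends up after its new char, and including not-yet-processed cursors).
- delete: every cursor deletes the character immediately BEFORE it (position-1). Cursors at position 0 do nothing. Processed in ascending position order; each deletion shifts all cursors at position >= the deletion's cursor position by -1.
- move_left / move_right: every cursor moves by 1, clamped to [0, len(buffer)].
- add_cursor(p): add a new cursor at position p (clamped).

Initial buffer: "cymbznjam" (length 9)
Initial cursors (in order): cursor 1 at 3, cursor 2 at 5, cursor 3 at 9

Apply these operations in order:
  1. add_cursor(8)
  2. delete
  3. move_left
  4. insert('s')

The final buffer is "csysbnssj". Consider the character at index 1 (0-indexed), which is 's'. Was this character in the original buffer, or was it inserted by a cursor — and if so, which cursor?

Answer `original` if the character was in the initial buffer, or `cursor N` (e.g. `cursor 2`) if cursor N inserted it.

After op 1 (add_cursor(8)): buffer="cymbznjam" (len 9), cursors c1@3 c2@5 c4@8 c3@9, authorship .........
After op 2 (delete): buffer="cybnj" (len 5), cursors c1@2 c2@3 c3@5 c4@5, authorship .....
After op 3 (move_left): buffer="cybnj" (len 5), cursors c1@1 c2@2 c3@4 c4@4, authorship .....
After op 4 (insert('s')): buffer="csysbnssj" (len 9), cursors c1@2 c2@4 c3@8 c4@8, authorship .1.2..34.
Authorship (.=original, N=cursor N): . 1 . 2 . . 3 4 .
Index 1: author = 1

Answer: cursor 1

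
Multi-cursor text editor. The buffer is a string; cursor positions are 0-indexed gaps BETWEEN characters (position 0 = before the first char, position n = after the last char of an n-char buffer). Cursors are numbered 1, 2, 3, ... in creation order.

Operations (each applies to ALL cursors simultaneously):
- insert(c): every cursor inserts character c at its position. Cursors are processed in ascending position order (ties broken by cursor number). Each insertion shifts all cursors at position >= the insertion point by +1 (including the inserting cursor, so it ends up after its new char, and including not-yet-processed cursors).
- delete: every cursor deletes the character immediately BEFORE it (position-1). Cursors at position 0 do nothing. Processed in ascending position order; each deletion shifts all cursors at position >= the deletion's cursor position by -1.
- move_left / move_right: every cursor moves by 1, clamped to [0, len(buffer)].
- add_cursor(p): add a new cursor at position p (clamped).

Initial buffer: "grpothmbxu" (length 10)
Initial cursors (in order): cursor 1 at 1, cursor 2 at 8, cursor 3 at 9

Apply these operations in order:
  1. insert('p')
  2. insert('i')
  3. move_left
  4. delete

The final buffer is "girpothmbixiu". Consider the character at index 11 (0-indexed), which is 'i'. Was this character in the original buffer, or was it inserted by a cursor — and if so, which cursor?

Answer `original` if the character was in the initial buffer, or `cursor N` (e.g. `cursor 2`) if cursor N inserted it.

Answer: cursor 3

Derivation:
After op 1 (insert('p')): buffer="gprpothmbpxpu" (len 13), cursors c1@2 c2@10 c3@12, authorship .1.......2.3.
After op 2 (insert('i')): buffer="gpirpothmbpixpiu" (len 16), cursors c1@3 c2@12 c3@15, authorship .11.......22.33.
After op 3 (move_left): buffer="gpirpothmbpixpiu" (len 16), cursors c1@2 c2@11 c3@14, authorship .11.......22.33.
After op 4 (delete): buffer="girpothmbixiu" (len 13), cursors c1@1 c2@9 c3@11, authorship .1.......2.3.
Authorship (.=original, N=cursor N): . 1 . . . . . . . 2 . 3 .
Index 11: author = 3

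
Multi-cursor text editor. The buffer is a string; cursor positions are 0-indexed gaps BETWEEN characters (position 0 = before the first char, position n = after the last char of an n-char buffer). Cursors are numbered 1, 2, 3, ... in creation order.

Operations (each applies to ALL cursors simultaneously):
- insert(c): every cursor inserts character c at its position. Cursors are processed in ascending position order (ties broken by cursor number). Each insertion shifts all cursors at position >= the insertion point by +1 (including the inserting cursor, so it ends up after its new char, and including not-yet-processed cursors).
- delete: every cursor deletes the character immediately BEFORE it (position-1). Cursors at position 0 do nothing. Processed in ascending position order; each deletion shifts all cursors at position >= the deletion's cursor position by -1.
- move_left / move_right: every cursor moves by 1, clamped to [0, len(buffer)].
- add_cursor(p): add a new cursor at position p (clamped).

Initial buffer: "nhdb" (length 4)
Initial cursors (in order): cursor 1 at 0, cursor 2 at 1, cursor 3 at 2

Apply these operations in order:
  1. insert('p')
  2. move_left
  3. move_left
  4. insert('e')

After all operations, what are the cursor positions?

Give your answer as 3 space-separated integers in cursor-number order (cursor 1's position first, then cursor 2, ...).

After op 1 (insert('p')): buffer="pnphpdb" (len 7), cursors c1@1 c2@3 c3@5, authorship 1.2.3..
After op 2 (move_left): buffer="pnphpdb" (len 7), cursors c1@0 c2@2 c3@4, authorship 1.2.3..
After op 3 (move_left): buffer="pnphpdb" (len 7), cursors c1@0 c2@1 c3@3, authorship 1.2.3..
After op 4 (insert('e')): buffer="epenpehpdb" (len 10), cursors c1@1 c2@3 c3@6, authorship 112.23.3..

Answer: 1 3 6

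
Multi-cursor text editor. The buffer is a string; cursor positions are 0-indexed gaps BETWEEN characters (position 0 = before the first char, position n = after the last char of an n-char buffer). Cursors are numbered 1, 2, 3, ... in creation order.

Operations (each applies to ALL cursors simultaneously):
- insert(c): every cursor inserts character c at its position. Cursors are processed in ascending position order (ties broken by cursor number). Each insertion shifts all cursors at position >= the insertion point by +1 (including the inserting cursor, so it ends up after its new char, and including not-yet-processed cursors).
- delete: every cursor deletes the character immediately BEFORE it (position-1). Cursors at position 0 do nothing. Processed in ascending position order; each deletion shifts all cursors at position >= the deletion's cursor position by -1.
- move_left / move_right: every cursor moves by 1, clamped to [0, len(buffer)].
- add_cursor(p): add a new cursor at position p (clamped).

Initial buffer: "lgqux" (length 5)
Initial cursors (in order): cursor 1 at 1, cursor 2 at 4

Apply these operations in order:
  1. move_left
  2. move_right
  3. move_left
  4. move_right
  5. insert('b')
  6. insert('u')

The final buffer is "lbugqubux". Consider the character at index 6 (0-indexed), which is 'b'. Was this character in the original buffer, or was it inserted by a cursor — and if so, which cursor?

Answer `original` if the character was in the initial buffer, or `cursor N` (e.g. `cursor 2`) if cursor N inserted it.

Answer: cursor 2

Derivation:
After op 1 (move_left): buffer="lgqux" (len 5), cursors c1@0 c2@3, authorship .....
After op 2 (move_right): buffer="lgqux" (len 5), cursors c1@1 c2@4, authorship .....
After op 3 (move_left): buffer="lgqux" (len 5), cursors c1@0 c2@3, authorship .....
After op 4 (move_right): buffer="lgqux" (len 5), cursors c1@1 c2@4, authorship .....
After op 5 (insert('b')): buffer="lbgqubx" (len 7), cursors c1@2 c2@6, authorship .1...2.
After op 6 (insert('u')): buffer="lbugqubux" (len 9), cursors c1@3 c2@8, authorship .11...22.
Authorship (.=original, N=cursor N): . 1 1 . . . 2 2 .
Index 6: author = 2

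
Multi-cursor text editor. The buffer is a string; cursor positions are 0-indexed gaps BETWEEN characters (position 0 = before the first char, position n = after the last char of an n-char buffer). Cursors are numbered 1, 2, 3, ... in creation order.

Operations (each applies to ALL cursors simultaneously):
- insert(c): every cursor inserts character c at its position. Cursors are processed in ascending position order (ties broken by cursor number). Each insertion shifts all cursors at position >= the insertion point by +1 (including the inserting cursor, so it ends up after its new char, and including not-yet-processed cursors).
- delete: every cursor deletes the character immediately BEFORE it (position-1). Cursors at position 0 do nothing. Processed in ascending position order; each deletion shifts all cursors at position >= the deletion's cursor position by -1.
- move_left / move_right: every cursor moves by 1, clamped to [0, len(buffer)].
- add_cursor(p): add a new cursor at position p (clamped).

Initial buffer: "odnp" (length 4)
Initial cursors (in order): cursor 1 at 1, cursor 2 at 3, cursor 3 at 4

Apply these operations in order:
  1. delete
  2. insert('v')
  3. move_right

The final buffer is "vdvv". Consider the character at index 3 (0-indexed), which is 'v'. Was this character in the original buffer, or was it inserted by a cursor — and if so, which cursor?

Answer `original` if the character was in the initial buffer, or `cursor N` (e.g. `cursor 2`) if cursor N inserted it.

Answer: cursor 3

Derivation:
After op 1 (delete): buffer="d" (len 1), cursors c1@0 c2@1 c3@1, authorship .
After op 2 (insert('v')): buffer="vdvv" (len 4), cursors c1@1 c2@4 c3@4, authorship 1.23
After op 3 (move_right): buffer="vdvv" (len 4), cursors c1@2 c2@4 c3@4, authorship 1.23
Authorship (.=original, N=cursor N): 1 . 2 3
Index 3: author = 3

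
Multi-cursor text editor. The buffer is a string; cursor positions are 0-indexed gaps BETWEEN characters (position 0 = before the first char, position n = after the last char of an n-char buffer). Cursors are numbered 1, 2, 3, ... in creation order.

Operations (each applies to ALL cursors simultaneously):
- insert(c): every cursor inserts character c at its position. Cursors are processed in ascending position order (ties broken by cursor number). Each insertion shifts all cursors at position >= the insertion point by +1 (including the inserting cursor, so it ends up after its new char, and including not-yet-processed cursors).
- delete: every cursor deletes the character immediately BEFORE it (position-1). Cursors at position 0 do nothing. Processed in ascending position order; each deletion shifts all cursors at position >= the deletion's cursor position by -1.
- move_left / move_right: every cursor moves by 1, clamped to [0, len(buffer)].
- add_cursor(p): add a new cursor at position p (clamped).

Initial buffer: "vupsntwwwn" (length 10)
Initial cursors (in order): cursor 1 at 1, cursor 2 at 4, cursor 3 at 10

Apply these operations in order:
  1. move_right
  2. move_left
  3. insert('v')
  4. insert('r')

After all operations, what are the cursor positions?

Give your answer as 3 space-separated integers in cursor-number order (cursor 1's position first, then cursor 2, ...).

Answer: 3 8 15

Derivation:
After op 1 (move_right): buffer="vupsntwwwn" (len 10), cursors c1@2 c2@5 c3@10, authorship ..........
After op 2 (move_left): buffer="vupsntwwwn" (len 10), cursors c1@1 c2@4 c3@9, authorship ..........
After op 3 (insert('v')): buffer="vvupsvntwwwvn" (len 13), cursors c1@2 c2@6 c3@12, authorship .1...2.....3.
After op 4 (insert('r')): buffer="vvrupsvrntwwwvrn" (len 16), cursors c1@3 c2@8 c3@15, authorship .11...22.....33.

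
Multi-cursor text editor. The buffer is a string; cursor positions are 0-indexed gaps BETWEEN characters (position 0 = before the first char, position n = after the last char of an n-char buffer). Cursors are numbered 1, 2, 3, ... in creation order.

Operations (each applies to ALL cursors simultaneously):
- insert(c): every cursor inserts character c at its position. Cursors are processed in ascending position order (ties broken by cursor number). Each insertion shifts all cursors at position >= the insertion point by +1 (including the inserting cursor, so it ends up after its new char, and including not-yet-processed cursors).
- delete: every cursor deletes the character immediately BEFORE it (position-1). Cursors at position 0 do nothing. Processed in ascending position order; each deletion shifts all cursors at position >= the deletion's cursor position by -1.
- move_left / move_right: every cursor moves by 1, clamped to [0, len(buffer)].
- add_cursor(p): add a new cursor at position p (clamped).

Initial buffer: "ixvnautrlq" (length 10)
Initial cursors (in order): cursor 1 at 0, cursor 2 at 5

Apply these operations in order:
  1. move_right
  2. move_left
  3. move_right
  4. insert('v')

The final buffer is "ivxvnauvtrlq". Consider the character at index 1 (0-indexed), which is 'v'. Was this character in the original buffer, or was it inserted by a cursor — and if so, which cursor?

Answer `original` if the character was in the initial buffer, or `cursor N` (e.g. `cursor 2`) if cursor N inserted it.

Answer: cursor 1

Derivation:
After op 1 (move_right): buffer="ixvnautrlq" (len 10), cursors c1@1 c2@6, authorship ..........
After op 2 (move_left): buffer="ixvnautrlq" (len 10), cursors c1@0 c2@5, authorship ..........
After op 3 (move_right): buffer="ixvnautrlq" (len 10), cursors c1@1 c2@6, authorship ..........
After op 4 (insert('v')): buffer="ivxvnauvtrlq" (len 12), cursors c1@2 c2@8, authorship .1.....2....
Authorship (.=original, N=cursor N): . 1 . . . . . 2 . . . .
Index 1: author = 1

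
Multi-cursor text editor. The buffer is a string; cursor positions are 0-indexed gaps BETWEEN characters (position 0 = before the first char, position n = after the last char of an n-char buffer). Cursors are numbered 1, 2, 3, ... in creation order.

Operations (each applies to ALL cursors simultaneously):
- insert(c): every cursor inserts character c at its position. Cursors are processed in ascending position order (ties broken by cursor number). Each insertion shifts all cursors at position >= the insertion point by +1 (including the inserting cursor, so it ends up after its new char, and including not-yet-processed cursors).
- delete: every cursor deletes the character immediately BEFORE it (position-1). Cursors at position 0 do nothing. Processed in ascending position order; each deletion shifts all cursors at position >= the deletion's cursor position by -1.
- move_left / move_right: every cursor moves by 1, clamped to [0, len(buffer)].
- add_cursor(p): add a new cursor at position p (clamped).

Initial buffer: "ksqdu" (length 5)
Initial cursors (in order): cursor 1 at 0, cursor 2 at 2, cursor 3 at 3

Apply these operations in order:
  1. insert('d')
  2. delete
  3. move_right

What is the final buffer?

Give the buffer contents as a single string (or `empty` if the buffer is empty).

Answer: ksqdu

Derivation:
After op 1 (insert('d')): buffer="dksdqddu" (len 8), cursors c1@1 c2@4 c3@6, authorship 1..2.3..
After op 2 (delete): buffer="ksqdu" (len 5), cursors c1@0 c2@2 c3@3, authorship .....
After op 3 (move_right): buffer="ksqdu" (len 5), cursors c1@1 c2@3 c3@4, authorship .....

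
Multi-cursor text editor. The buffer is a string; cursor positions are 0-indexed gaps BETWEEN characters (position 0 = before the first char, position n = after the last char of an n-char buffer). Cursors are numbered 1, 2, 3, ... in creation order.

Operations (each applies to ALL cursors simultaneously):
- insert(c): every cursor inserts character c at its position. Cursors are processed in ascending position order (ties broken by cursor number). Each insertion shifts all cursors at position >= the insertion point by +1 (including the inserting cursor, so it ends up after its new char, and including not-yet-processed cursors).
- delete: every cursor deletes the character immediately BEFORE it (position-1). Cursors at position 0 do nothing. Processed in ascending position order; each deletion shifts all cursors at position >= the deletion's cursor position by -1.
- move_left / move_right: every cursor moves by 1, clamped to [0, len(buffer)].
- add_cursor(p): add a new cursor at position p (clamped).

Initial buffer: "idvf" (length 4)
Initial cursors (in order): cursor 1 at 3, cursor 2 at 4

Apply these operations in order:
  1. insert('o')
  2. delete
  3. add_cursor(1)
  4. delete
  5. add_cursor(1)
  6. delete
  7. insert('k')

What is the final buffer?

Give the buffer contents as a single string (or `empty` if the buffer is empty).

Answer: kkkk

Derivation:
After op 1 (insert('o')): buffer="idvofo" (len 6), cursors c1@4 c2@6, authorship ...1.2
After op 2 (delete): buffer="idvf" (len 4), cursors c1@3 c2@4, authorship ....
After op 3 (add_cursor(1)): buffer="idvf" (len 4), cursors c3@1 c1@3 c2@4, authorship ....
After op 4 (delete): buffer="d" (len 1), cursors c3@0 c1@1 c2@1, authorship .
After op 5 (add_cursor(1)): buffer="d" (len 1), cursors c3@0 c1@1 c2@1 c4@1, authorship .
After op 6 (delete): buffer="" (len 0), cursors c1@0 c2@0 c3@0 c4@0, authorship 
After op 7 (insert('k')): buffer="kkkk" (len 4), cursors c1@4 c2@4 c3@4 c4@4, authorship 1234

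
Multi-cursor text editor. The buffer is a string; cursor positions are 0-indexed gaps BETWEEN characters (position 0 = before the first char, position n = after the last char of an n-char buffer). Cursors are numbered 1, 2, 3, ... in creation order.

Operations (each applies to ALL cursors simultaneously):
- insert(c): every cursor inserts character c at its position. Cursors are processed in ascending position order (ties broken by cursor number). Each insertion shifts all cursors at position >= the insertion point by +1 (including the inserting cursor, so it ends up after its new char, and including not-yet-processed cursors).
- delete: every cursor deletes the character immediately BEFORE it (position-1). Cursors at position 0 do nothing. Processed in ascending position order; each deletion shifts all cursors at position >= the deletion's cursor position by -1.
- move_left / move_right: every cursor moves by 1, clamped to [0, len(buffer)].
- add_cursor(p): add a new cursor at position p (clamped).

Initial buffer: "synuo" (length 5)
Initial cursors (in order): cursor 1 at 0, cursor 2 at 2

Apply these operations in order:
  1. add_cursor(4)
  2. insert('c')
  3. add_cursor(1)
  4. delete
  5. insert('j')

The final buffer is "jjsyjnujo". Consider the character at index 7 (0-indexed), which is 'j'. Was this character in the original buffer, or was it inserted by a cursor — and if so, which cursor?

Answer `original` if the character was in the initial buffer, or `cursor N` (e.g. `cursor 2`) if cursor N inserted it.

Answer: cursor 3

Derivation:
After op 1 (add_cursor(4)): buffer="synuo" (len 5), cursors c1@0 c2@2 c3@4, authorship .....
After op 2 (insert('c')): buffer="csycnuco" (len 8), cursors c1@1 c2@4 c3@7, authorship 1..2..3.
After op 3 (add_cursor(1)): buffer="csycnuco" (len 8), cursors c1@1 c4@1 c2@4 c3@7, authorship 1..2..3.
After op 4 (delete): buffer="synuo" (len 5), cursors c1@0 c4@0 c2@2 c3@4, authorship .....
After op 5 (insert('j')): buffer="jjsyjnujo" (len 9), cursors c1@2 c4@2 c2@5 c3@8, authorship 14..2..3.
Authorship (.=original, N=cursor N): 1 4 . . 2 . . 3 .
Index 7: author = 3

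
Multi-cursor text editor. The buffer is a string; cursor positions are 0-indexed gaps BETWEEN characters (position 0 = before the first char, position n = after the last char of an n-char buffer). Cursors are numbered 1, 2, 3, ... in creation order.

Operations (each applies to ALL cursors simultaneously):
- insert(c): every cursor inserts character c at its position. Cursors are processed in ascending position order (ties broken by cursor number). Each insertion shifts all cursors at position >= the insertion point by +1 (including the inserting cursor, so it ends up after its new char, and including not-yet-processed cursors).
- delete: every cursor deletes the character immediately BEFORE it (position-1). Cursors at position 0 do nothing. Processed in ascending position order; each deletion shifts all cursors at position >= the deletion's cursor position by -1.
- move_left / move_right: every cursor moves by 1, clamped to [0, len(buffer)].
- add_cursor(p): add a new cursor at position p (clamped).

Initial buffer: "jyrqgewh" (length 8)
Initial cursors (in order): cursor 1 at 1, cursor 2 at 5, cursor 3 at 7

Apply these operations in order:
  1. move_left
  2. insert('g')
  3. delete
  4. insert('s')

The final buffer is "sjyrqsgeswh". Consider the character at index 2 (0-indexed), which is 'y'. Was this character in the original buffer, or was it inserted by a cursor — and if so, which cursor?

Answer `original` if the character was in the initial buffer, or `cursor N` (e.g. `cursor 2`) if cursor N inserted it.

After op 1 (move_left): buffer="jyrqgewh" (len 8), cursors c1@0 c2@4 c3@6, authorship ........
After op 2 (insert('g')): buffer="gjyrqggegwh" (len 11), cursors c1@1 c2@6 c3@9, authorship 1....2..3..
After op 3 (delete): buffer="jyrqgewh" (len 8), cursors c1@0 c2@4 c3@6, authorship ........
After op 4 (insert('s')): buffer="sjyrqsgeswh" (len 11), cursors c1@1 c2@6 c3@9, authorship 1....2..3..
Authorship (.=original, N=cursor N): 1 . . . . 2 . . 3 . .
Index 2: author = original

Answer: original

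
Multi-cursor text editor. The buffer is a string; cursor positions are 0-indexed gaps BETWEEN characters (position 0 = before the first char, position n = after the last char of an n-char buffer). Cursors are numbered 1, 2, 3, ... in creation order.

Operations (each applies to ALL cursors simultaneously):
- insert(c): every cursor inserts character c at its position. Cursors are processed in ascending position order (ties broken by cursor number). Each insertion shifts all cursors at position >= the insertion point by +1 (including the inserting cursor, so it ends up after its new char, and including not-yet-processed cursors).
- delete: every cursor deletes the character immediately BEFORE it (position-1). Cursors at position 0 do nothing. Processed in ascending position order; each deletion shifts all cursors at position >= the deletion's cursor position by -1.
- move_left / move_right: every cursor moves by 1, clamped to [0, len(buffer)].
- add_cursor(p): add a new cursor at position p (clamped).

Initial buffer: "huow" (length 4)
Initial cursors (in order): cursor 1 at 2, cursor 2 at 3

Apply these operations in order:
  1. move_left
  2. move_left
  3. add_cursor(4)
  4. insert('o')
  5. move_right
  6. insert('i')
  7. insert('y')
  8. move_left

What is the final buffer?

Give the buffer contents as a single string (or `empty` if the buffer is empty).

After op 1 (move_left): buffer="huow" (len 4), cursors c1@1 c2@2, authorship ....
After op 2 (move_left): buffer="huow" (len 4), cursors c1@0 c2@1, authorship ....
After op 3 (add_cursor(4)): buffer="huow" (len 4), cursors c1@0 c2@1 c3@4, authorship ....
After op 4 (insert('o')): buffer="ohouowo" (len 7), cursors c1@1 c2@3 c3@7, authorship 1.2...3
After op 5 (move_right): buffer="ohouowo" (len 7), cursors c1@2 c2@4 c3@7, authorship 1.2...3
After op 6 (insert('i')): buffer="ohiouiowoi" (len 10), cursors c1@3 c2@6 c3@10, authorship 1.12.2..33
After op 7 (insert('y')): buffer="ohiyouiyowoiy" (len 13), cursors c1@4 c2@8 c3@13, authorship 1.112.22..333
After op 8 (move_left): buffer="ohiyouiyowoiy" (len 13), cursors c1@3 c2@7 c3@12, authorship 1.112.22..333

Answer: ohiyouiyowoiy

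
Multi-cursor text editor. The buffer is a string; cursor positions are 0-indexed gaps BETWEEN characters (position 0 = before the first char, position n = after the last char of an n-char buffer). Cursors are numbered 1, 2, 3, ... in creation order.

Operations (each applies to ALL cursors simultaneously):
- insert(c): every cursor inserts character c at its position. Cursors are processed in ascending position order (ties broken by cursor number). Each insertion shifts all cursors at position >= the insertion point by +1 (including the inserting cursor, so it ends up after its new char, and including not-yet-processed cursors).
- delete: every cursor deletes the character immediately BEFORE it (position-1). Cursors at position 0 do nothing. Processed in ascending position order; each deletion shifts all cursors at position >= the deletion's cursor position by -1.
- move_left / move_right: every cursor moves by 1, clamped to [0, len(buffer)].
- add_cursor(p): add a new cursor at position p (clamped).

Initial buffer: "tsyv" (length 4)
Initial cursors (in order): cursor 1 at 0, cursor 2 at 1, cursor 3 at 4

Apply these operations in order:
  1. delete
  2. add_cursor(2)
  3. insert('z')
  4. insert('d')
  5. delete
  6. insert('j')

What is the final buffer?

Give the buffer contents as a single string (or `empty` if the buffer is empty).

Answer: zzjjsyzzjj

Derivation:
After op 1 (delete): buffer="sy" (len 2), cursors c1@0 c2@0 c3@2, authorship ..
After op 2 (add_cursor(2)): buffer="sy" (len 2), cursors c1@0 c2@0 c3@2 c4@2, authorship ..
After op 3 (insert('z')): buffer="zzsyzz" (len 6), cursors c1@2 c2@2 c3@6 c4@6, authorship 12..34
After op 4 (insert('d')): buffer="zzddsyzzdd" (len 10), cursors c1@4 c2@4 c3@10 c4@10, authorship 1212..3434
After op 5 (delete): buffer="zzsyzz" (len 6), cursors c1@2 c2@2 c3@6 c4@6, authorship 12..34
After op 6 (insert('j')): buffer="zzjjsyzzjj" (len 10), cursors c1@4 c2@4 c3@10 c4@10, authorship 1212..3434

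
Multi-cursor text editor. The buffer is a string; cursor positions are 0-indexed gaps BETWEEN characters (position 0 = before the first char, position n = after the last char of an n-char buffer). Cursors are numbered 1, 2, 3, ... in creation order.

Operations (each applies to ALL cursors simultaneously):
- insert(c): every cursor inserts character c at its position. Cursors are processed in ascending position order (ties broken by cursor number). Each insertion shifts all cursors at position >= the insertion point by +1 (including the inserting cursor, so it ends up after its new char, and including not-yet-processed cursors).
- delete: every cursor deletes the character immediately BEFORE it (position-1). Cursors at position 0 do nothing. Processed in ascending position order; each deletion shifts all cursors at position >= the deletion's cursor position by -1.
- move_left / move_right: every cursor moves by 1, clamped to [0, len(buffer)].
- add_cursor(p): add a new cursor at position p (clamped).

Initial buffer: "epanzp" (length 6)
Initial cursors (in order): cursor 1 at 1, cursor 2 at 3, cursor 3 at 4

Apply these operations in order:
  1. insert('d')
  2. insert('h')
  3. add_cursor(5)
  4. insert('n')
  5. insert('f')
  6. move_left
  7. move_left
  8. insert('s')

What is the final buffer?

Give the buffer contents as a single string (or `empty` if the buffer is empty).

After op 1 (insert('d')): buffer="edpadndzp" (len 9), cursors c1@2 c2@5 c3@7, authorship .1..2.3..
After op 2 (insert('h')): buffer="edhpadhndhzp" (len 12), cursors c1@3 c2@7 c3@10, authorship .11..22.33..
After op 3 (add_cursor(5)): buffer="edhpadhndhzp" (len 12), cursors c1@3 c4@5 c2@7 c3@10, authorship .11..22.33..
After op 4 (insert('n')): buffer="edhnpandhnndhnzp" (len 16), cursors c1@4 c4@7 c2@10 c3@14, authorship .111..4222.333..
After op 5 (insert('f')): buffer="edhnfpanfdhnfndhnfzp" (len 20), cursors c1@5 c4@9 c2@13 c3@18, authorship .1111..442222.3333..
After op 6 (move_left): buffer="edhnfpanfdhnfndhnfzp" (len 20), cursors c1@4 c4@8 c2@12 c3@17, authorship .1111..442222.3333..
After op 7 (move_left): buffer="edhnfpanfdhnfndhnfzp" (len 20), cursors c1@3 c4@7 c2@11 c3@16, authorship .1111..442222.3333..
After op 8 (insert('s')): buffer="edhsnfpasnfdhsnfndhsnfzp" (len 24), cursors c1@4 c4@9 c2@14 c3@20, authorship .11111..44422222.33333..

Answer: edhsnfpasnfdhsnfndhsnfzp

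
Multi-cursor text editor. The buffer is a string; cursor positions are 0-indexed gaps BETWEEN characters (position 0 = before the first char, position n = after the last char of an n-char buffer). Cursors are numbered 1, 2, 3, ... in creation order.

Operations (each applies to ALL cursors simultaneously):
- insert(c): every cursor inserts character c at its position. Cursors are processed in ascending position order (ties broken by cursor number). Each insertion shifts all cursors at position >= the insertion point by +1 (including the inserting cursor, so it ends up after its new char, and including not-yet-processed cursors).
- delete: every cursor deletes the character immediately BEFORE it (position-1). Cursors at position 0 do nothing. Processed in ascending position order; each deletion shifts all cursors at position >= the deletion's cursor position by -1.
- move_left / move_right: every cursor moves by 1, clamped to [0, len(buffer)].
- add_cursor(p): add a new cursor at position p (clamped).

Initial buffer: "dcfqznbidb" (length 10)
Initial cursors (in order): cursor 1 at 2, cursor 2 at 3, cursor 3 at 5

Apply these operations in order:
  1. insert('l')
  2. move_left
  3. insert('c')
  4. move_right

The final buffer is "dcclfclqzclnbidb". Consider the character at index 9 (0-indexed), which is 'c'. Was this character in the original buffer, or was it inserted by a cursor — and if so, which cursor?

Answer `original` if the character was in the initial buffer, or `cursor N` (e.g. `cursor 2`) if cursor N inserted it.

After op 1 (insert('l')): buffer="dclflqzlnbidb" (len 13), cursors c1@3 c2@5 c3@8, authorship ..1.2..3.....
After op 2 (move_left): buffer="dclflqzlnbidb" (len 13), cursors c1@2 c2@4 c3@7, authorship ..1.2..3.....
After op 3 (insert('c')): buffer="dcclfclqzclnbidb" (len 16), cursors c1@3 c2@6 c3@10, authorship ..11.22..33.....
After op 4 (move_right): buffer="dcclfclqzclnbidb" (len 16), cursors c1@4 c2@7 c3@11, authorship ..11.22..33.....
Authorship (.=original, N=cursor N): . . 1 1 . 2 2 . . 3 3 . . . . .
Index 9: author = 3

Answer: cursor 3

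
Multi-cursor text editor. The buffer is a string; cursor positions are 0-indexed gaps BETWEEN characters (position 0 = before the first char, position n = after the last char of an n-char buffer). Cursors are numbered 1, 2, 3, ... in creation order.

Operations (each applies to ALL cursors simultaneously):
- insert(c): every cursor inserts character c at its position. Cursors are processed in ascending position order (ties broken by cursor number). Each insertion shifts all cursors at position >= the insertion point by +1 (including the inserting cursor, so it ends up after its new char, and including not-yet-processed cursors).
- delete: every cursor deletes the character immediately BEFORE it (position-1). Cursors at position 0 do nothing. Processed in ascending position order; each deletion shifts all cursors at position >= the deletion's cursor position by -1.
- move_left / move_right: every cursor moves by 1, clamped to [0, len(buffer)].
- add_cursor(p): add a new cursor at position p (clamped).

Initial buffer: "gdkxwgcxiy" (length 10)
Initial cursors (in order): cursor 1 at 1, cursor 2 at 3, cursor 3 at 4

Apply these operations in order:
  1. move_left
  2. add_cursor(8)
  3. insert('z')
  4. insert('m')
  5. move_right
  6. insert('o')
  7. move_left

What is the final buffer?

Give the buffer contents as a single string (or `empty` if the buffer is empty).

Answer: zmgodzmkozmxowgcxzmioy

Derivation:
After op 1 (move_left): buffer="gdkxwgcxiy" (len 10), cursors c1@0 c2@2 c3@3, authorship ..........
After op 2 (add_cursor(8)): buffer="gdkxwgcxiy" (len 10), cursors c1@0 c2@2 c3@3 c4@8, authorship ..........
After op 3 (insert('z')): buffer="zgdzkzxwgcxziy" (len 14), cursors c1@1 c2@4 c3@6 c4@12, authorship 1..2.3.....4..
After op 4 (insert('m')): buffer="zmgdzmkzmxwgcxzmiy" (len 18), cursors c1@2 c2@6 c3@9 c4@16, authorship 11..22.33.....44..
After op 5 (move_right): buffer="zmgdzmkzmxwgcxzmiy" (len 18), cursors c1@3 c2@7 c3@10 c4@17, authorship 11..22.33.....44..
After op 6 (insert('o')): buffer="zmgodzmkozmxowgcxzmioy" (len 22), cursors c1@4 c2@9 c3@13 c4@21, authorship 11.1.22.233.3....44.4.
After op 7 (move_left): buffer="zmgodzmkozmxowgcxzmioy" (len 22), cursors c1@3 c2@8 c3@12 c4@20, authorship 11.1.22.233.3....44.4.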